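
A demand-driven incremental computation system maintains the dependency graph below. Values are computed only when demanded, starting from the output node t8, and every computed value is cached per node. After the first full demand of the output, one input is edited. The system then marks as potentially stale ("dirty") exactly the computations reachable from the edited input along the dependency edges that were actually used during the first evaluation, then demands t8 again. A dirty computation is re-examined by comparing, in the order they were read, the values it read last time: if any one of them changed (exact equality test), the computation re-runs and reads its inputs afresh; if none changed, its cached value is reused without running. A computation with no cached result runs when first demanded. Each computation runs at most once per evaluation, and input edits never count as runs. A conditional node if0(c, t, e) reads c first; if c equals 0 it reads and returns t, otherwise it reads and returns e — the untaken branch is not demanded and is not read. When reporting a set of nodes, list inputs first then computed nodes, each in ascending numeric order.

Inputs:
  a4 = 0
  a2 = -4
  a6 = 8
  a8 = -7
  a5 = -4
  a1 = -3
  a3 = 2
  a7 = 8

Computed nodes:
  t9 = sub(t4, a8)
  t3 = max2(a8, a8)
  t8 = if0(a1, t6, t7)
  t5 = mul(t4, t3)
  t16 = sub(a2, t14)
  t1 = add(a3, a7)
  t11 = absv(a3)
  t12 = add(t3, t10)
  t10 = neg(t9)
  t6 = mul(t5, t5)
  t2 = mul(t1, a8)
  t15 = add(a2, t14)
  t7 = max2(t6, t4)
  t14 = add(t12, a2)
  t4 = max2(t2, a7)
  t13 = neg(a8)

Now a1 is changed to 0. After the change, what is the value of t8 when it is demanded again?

First evaluation (everything demanded from the output):
  t1 = add(2, 8) = 10
  t2 = mul(10, -7) = -70
  t3 = max2(-7, -7) = -7
  t4 = max2(-70, 8) = 8
  t5 = mul(8, -7) = -56
  t6 = mul(-56, -56) = 3136
  t7 = max2(3136, 8) = 3136
  t8 = if0(a1=-3 -> else branch t7) = 3136

Propagation after the edit:
  t8: runs — a1 -3->0; result 3136 (same value as before).

New value of t8: 3136.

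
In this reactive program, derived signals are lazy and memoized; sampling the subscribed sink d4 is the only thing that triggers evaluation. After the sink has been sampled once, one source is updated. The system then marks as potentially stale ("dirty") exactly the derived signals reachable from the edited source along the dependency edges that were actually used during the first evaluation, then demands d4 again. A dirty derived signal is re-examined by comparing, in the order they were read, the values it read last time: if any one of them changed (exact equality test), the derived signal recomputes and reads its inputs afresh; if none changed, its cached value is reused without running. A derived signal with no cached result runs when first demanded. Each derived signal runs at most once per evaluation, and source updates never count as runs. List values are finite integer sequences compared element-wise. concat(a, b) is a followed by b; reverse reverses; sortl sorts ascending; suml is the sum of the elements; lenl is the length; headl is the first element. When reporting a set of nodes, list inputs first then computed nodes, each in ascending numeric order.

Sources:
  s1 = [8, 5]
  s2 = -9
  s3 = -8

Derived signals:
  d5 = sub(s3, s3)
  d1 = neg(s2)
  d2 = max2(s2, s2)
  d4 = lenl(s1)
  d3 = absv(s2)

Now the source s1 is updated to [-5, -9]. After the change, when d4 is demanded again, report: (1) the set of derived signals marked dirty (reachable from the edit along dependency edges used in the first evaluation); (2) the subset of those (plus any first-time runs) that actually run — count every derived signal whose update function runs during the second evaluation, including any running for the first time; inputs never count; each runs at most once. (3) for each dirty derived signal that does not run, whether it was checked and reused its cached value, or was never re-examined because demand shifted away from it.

The edit dirties: d4.
1 derived signals run: d4.
No dirty derived signal escaped a run.

First demand of the output computes:
  d4 = lenl([8, 5]) = 2

After the edit, cleaning proceeds:
  d4: a read changed (s1 [8, 5]->[-5, -9]) — executes, giving 2 — identical to its old value.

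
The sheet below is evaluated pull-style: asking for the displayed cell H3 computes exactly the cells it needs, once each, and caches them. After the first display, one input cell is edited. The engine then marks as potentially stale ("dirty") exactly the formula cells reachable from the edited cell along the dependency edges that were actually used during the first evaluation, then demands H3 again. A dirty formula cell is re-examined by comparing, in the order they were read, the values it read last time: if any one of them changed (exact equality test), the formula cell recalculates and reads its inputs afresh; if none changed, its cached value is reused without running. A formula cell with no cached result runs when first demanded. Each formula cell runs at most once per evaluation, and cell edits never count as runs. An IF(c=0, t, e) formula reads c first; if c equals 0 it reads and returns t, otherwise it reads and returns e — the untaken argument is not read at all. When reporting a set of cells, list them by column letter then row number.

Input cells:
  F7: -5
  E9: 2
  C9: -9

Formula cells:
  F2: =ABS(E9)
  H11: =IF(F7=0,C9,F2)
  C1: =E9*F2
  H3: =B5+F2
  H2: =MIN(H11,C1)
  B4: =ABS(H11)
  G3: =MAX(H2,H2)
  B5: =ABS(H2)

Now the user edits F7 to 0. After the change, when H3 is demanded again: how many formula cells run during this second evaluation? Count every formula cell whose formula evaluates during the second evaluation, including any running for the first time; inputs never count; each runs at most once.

4 formula cells run: B5, H2, H3, H11.

First demand of the output computes:
  F2 = ABS(2) = 2
  C1 = 2 * 2 = 4
  H11 = IF(F7=0: F7=-5 -> else branch F2) = 2
  H2 = MIN(2, 4) = 2
  B5 = ABS(2) = 2
  H3 = 2 + 2 = 4

After the edit, cleaning proceeds:
  H11: a read changed (F7 -5->0) — executes, giving -9.
  H2: a read changed (H11 2->-9) — executes, giving -9.
  B5: a read changed (H2 2->-9) — executes, giving 9.
  H3: a read changed (B5 2->9) — executes, giving 11.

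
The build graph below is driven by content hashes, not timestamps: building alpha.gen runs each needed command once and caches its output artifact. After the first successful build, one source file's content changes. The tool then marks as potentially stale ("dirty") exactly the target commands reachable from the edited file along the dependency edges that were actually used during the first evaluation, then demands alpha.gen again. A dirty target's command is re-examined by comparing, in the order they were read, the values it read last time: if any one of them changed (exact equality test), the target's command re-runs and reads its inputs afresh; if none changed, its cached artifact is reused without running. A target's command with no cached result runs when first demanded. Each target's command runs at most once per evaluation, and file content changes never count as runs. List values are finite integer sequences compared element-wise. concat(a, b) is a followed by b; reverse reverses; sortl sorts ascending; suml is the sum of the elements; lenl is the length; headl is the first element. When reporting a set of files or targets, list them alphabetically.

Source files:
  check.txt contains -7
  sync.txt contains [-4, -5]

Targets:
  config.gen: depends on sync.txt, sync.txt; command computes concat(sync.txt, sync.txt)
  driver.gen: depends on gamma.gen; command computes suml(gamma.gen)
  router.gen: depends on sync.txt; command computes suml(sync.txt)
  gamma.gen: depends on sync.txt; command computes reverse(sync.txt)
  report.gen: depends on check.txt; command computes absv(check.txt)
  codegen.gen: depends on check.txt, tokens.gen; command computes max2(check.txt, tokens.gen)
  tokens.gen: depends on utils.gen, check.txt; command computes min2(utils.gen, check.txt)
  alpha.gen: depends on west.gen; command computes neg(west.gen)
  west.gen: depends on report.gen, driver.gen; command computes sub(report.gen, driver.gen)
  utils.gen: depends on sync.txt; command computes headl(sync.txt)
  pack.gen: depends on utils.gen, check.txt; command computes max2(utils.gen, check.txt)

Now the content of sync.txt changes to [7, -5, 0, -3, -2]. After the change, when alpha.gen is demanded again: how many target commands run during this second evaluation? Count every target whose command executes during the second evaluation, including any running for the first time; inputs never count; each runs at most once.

Run set: alpha.gen, driver.gen, gamma.gen, west.gen (4 run).

Initial pass — values computed on the first demand:
  gamma.gen = reverse([-4, -5]) = [-5, -4]
  driver.gen = suml([-5, -4]) = -9
  report.gen = absv(-7) = 7
  west.gen = sub(7, -9) = 16
  alpha.gen = neg(16) = -16

Second demand — change propagation:
  gamma.gen: re-runs because sync.txt [-4, -5]->[7, -5, 0, -3, -2]; new result [-2, -3, 0, -5, 7].
  driver.gen: re-runs because gamma.gen [-5, -4]->[-2, -3, 0, -5, 7]; new result -3.
  west.gen: re-runs because driver.gen -9->-3; new result 10.
  alpha.gen: re-runs because west.gen 16->10; new result -10.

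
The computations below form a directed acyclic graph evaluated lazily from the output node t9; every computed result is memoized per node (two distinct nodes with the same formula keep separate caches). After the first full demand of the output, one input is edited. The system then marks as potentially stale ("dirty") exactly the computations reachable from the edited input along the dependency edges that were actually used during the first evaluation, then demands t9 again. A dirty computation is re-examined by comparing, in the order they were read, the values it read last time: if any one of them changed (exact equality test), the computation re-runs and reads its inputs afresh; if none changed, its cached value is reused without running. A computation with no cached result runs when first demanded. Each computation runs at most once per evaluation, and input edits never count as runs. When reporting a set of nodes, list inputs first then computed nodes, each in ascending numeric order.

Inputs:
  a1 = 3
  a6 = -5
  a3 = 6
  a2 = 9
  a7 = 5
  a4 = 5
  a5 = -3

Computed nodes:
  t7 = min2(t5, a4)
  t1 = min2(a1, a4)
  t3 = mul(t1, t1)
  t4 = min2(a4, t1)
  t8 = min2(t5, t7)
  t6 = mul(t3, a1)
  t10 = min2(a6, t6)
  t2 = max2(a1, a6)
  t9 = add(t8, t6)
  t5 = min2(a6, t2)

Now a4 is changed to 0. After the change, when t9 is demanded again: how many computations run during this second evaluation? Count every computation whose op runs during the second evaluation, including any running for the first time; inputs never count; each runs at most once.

5 computations run: t1, t3, t6, t7, t9.
Note where the cutoff bites: t8 is checked, finds nothing changed, and keeps its cache.

First demand of the output computes:
  t1 = min2(3, 5) = 3
  t2 = max2(3, -5) = 3
  t3 = mul(3, 3) = 9
  t5 = min2(-5, 3) = -5
  t6 = mul(9, 3) = 27
  t7 = min2(-5, 5) = -5
  t8 = min2(-5, -5) = -5
  t9 = add(-5, 27) = 22

After the edit, cleaning proceeds:
  t1: a read changed (a4 5->0) — executes, giving 0.
  t3: a read changed (t1 3->0; t1 3->0) — executes, giving 0.
  t6: a read changed (t3 9->0) — executes, giving 0.
  t7: a read changed (a4 5->0) — executes, giving -5 — identical to its old value.
  t8: dirty, but its reads are unchanged (t5 unchanged, t7 unchanged); cached -5 stands.
  t9: a read changed (t6 27->0) — executes, giving -5.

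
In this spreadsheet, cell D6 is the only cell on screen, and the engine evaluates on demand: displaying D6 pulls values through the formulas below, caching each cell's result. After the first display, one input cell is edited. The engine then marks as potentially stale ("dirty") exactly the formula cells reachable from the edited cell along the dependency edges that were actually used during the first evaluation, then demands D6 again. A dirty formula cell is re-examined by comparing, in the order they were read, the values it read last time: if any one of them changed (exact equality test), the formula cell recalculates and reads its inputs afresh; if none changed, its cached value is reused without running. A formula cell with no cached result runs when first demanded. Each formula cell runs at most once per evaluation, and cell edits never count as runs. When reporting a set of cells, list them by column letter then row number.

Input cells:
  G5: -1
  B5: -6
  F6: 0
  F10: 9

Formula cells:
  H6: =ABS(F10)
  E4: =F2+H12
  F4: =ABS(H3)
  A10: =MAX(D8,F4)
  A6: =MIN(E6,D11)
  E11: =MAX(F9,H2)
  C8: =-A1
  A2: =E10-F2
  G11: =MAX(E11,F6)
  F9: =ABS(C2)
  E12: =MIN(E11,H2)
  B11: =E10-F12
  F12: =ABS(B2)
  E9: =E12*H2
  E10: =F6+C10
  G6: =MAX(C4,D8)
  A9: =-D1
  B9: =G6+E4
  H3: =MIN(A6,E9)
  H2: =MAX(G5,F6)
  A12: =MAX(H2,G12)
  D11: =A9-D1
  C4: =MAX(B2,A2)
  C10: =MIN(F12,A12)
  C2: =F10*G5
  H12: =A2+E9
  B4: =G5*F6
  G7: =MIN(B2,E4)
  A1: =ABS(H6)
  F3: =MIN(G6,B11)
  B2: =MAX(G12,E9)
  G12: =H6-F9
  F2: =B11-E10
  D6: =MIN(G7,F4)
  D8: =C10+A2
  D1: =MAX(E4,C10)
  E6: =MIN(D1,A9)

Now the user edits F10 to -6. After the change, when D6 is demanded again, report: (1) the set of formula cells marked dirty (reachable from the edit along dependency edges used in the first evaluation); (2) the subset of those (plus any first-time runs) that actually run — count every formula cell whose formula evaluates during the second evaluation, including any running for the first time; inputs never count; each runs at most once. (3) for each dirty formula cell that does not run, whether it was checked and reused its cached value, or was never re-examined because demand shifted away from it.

Dirty set: A2, A6, A9, A12, B2, B11, C2, C10, D1, D6, D11, E4, E6, E9, E10, E11, E12, F2, F4, F9, F12, G7, G12, H3, H6, H12.
Run set: C2, E11, E12, F9, G12, H6 (6 run).
Re-examined without running (cache reused): A2, A6, A9, A12, B2, B11, C10, D1, D6, D11, E4, E6, E9, E10, F2, F4, F12, G7, H3, H12.
The important point: at E9 every value read last time is unchanged, so the dirty flag clears without a run.

Initial pass — values computed on the first demand:
  C2 = 9 * -1 = -9
  F9 = ABS(-9) = 9
  H2 = MAX(-1, 0) = 0
  E11 = MAX(9, 0) = 9
  E12 = MIN(9, 0) = 0
  E9 = 0 * 0 = 0
  H6 = ABS(9) = 9
  G12 = 9 - 9 = 0
  A12 = MAX(0, 0) = 0
  B2 = MAX(0, 0) = 0
  F12 = ABS(0) = 0
  C10 = MIN(0, 0) = 0
  E10 = 0 + 0 = 0
  B11 = 0 - 0 = 0
  F2 = 0 - 0 = 0
  A2 = 0 - 0 = 0
  H12 = 0 + 0 = 0
  E4 = 0 + 0 = 0
  D1 = MAX(0, 0) = 0
  A9 = -(0) = 0
  D11 = 0 - 0 = 0
  E6 = MIN(0, 0) = 0
  A6 = MIN(0, 0) = 0
  G7 = MIN(0, 0) = 0
  H3 = MIN(0, 0) = 0
  F4 = ABS(0) = 0
  D6 = MIN(0, 0) = 0

Second demand — change propagation:
  C2: re-runs because F10 9->-6; new result 6.
  F9: re-runs because C2 -9->6; new result 6.
  E11: re-runs because F9 9->6; new result 6.
  E12: re-runs because E11 9->6; new result 0 (unchanged).
  E9: re-examined; everything it read last time is the same (E12 unchanged, H2 unchanged) — cache 0 kept, no run.
  H6: re-runs because F10 9->-6; new result 6.
  G12: re-runs because H6 9->6; F9 9->6; new result 0 (unchanged).
  A12: re-examined; everything it read last time is the same (H2 unchanged, G12 unchanged) — cache 0 kept, no run.
  B2: re-examined; everything it read last time is the same (G12 unchanged, E9 unchanged) — cache 0 kept, no run.
  F12: re-examined; everything it read last time is the same (B2 unchanged) — cache 0 kept, no run.
  C10: re-examined; everything it read last time is the same (F12 unchanged, A12 unchanged) — cache 0 kept, no run.
  E10: re-examined; everything it read last time is the same (F6 unchanged, C10 unchanged) — cache 0 kept, no run.
  B11: re-examined; everything it read last time is the same (E10 unchanged, F12 unchanged) — cache 0 kept, no run.
  F2: re-examined; everything it read last time is the same (B11 unchanged, E10 unchanged) — cache 0 kept, no run.
  A2: re-examined; everything it read last time is the same (E10 unchanged, F2 unchanged) — cache 0 kept, no run.
  H12: re-examined; everything it read last time is the same (A2 unchanged, E9 unchanged) — cache 0 kept, no run.
  E4: re-examined; everything it read last time is the same (F2 unchanged, H12 unchanged) — cache 0 kept, no run.
  D1: re-examined; everything it read last time is the same (E4 unchanged, C10 unchanged) — cache 0 kept, no run.
  A9: re-examined; everything it read last time is the same (D1 unchanged) — cache 0 kept, no run.
  D11: re-examined; everything it read last time is the same (A9 unchanged, D1 unchanged) — cache 0 kept, no run.
  E6: re-examined; everything it read last time is the same (D1 unchanged, A9 unchanged) — cache 0 kept, no run.
  A6: re-examined; everything it read last time is the same (E6 unchanged, D11 unchanged) — cache 0 kept, no run.
  G7: re-examined; everything it read last time is the same (B2 unchanged, E4 unchanged) — cache 0 kept, no run.
  H3: re-examined; everything it read last time is the same (A6 unchanged, E9 unchanged) — cache 0 kept, no run.
  F4: re-examined; everything it read last time is the same (H3 unchanged) — cache 0 kept, no run.
  D6: re-examined; everything it read last time is the same (G7 unchanged, F4 unchanged) — cache 0 kept, no run.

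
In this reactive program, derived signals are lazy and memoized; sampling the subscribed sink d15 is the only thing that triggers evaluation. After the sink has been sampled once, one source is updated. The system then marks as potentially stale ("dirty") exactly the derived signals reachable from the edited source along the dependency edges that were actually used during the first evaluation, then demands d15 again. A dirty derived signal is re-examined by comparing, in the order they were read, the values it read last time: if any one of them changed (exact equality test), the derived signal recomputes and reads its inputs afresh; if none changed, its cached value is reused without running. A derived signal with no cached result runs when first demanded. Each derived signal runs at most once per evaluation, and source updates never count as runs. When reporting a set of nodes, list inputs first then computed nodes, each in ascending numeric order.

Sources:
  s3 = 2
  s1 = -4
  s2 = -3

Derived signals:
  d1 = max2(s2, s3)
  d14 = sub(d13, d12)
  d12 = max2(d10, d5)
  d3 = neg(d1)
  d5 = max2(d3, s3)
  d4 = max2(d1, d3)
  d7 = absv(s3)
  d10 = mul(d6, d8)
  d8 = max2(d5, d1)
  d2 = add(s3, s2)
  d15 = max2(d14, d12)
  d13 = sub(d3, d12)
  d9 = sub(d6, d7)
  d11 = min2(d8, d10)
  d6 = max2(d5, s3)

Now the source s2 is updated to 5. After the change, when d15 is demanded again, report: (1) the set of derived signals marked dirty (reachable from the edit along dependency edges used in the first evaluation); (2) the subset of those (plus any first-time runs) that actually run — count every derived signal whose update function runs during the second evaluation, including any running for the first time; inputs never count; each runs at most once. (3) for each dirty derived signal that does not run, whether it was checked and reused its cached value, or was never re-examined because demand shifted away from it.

First demand of the output computes:
  d1 = max2(-3, 2) = 2
  d3 = neg(2) = -2
  d5 = max2(-2, 2) = 2
  d6 = max2(2, 2) = 2
  d8 = max2(2, 2) = 2
  d10 = mul(2, 2) = 4
  d12 = max2(4, 2) = 4
  d13 = sub(-2, 4) = -6
  d14 = sub(-6, 4) = -10
  d15 = max2(-10, 4) = 4

After the edit, cleaning proceeds:
  d1: a read changed (s2 -3->5) — executes, giving 5.
  d3: a read changed (d1 2->5) — executes, giving -5.
  d5: a read changed (d3 -2->-5) — executes, giving 2 — identical to its old value.
  d6: dirty, but its reads are unchanged (d5 unchanged, s3 unchanged); cached 2 stands.
  d8: a read changed (d1 2->5) — executes, giving 5.
  d10: a read changed (d8 2->5) — executes, giving 10.
  d12: a read changed (d10 4->10) — executes, giving 10.
  d13: a read changed (d3 -2->-5; d12 4->10) — executes, giving -15.
  d14: a read changed (d13 -6->-15; d12 4->10) — executes, giving -25.
  d15: a read changed (d14 -10->-25; d12 4->10) — executes, giving 10.

Note where the cutoff bites: d6 is checked, finds nothing changed, and keeps its cache.

The edit dirties: d1, d3, d5, d6, d8, d10, d12, d13, d14, d15.
9 derived signals run: d1, d3, d5, d8, d10, d12, d13, d14, d15.
Cache hits after checking: d6.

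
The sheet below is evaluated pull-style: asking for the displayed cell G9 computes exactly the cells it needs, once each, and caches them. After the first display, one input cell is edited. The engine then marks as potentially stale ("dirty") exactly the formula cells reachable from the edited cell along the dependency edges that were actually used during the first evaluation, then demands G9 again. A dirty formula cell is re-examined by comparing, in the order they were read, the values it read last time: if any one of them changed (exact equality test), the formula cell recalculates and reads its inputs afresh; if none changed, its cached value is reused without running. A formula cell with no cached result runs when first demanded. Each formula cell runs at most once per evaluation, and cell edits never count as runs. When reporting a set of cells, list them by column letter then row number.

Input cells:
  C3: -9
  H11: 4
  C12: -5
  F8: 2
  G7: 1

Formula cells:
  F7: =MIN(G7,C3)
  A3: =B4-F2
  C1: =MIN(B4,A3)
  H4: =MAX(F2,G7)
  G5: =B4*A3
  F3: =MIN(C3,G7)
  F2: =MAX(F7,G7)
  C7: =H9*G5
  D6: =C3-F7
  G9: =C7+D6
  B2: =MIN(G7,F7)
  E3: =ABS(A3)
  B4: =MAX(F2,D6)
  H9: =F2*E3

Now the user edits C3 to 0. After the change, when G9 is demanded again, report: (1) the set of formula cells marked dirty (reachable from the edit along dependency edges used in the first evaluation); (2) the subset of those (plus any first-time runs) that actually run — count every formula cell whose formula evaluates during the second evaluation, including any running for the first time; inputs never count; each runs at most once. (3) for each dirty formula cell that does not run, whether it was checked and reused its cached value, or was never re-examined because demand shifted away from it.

The edit dirties: A3, B4, C7, D6, E3, F2, F7, G5, G9, H9.
3 formula cells run: D6, F2, F7.
Cache hits after checking: A3, B4, C7, E3, G5, G9, H9.
Note where the cutoff bites: B4 is checked, finds nothing changed, and keeps its cache.

First demand of the output computes:
  F7 = MIN(1, -9) = -9
  D6 = -9 - -9 = 0
  F2 = MAX(-9, 1) = 1
  B4 = MAX(1, 0) = 1
  A3 = 1 - 1 = 0
  E3 = ABS(0) = 0
  G5 = 1 * 0 = 0
  H9 = 1 * 0 = 0
  C7 = 0 * 0 = 0
  G9 = 0 + 0 = 0

After the edit, cleaning proceeds:
  F7: a read changed (C3 -9->0) — executes, giving 0.
  D6: a read changed (C3 -9->0; F7 -9->0) — executes, giving 0 — identical to its old value.
  F2: a read changed (F7 -9->0) — executes, giving 1 — identical to its old value.
  B4: dirty, but its reads are unchanged (F2 unchanged, D6 unchanged); cached 1 stands.
  A3: dirty, but its reads are unchanged (B4 unchanged, F2 unchanged); cached 0 stands.
  E3: dirty, but its reads are unchanged (A3 unchanged); cached 0 stands.
  G5: dirty, but its reads are unchanged (B4 unchanged, A3 unchanged); cached 0 stands.
  H9: dirty, but its reads are unchanged (F2 unchanged, E3 unchanged); cached 0 stands.
  C7: dirty, but its reads are unchanged (H9 unchanged, G5 unchanged); cached 0 stands.
  G9: dirty, but its reads are unchanged (C7 unchanged, D6 unchanged); cached 0 stands.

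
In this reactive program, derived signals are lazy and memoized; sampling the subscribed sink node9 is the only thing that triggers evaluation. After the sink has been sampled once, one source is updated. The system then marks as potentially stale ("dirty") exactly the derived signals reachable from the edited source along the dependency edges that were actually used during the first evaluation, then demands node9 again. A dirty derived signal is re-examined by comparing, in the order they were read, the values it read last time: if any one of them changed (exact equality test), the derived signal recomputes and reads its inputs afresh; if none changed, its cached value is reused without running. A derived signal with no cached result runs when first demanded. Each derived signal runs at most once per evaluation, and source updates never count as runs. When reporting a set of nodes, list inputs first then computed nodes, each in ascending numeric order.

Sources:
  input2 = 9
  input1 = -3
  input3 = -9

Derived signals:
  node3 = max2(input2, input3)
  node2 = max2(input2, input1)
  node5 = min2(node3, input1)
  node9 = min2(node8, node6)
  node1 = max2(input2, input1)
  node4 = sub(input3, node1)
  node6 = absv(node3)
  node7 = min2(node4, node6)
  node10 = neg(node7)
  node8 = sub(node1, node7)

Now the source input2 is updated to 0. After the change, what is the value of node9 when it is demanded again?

Demanding node9 again yields 0.

First demand of the output computes:
  node1 = max2(9, -3) = 9
  node3 = max2(9, -9) = 9
  node4 = sub(-9, 9) = -18
  node6 = absv(9) = 9
  node7 = min2(-18, 9) = -18
  node8 = sub(9, -18) = 27
  node9 = min2(27, 9) = 9

After the edit, cleaning proceeds:
  node1: a read changed (input2 9->0) — executes, giving 0.
  node3: a read changed (input2 9->0) — executes, giving 0.
  node4: a read changed (node1 9->0) — executes, giving -9.
  node6: a read changed (node3 9->0) — executes, giving 0.
  node7: a read changed (node4 -18->-9; node6 9->0) — executes, giving -9.
  node8: a read changed (node1 9->0; node7 -18->-9) — executes, giving 9.
  node9: a read changed (node8 27->9; node6 9->0) — executes, giving 0.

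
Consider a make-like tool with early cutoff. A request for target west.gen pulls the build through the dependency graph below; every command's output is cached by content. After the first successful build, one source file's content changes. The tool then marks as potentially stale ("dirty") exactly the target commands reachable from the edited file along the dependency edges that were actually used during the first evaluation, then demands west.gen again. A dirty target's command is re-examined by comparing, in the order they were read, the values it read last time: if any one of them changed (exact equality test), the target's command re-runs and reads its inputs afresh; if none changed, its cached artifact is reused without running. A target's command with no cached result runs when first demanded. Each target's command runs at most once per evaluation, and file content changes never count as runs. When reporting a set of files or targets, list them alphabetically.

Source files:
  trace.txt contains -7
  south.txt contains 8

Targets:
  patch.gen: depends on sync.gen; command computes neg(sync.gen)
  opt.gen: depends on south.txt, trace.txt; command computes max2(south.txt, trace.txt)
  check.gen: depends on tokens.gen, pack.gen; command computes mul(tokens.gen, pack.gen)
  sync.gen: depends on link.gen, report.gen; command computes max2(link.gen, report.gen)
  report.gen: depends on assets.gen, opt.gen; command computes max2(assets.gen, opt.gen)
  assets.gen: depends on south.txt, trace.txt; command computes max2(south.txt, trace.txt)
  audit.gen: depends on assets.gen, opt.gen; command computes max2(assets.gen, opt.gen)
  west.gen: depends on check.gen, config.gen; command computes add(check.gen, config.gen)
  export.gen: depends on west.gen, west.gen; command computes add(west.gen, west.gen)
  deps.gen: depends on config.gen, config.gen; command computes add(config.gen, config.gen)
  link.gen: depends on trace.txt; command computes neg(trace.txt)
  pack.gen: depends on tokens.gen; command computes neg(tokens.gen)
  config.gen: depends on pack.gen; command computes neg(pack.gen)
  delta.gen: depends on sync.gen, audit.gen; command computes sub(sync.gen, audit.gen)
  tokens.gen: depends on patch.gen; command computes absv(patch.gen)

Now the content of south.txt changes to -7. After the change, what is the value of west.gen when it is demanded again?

First demand of the output computes:
  assets.gen = max2(8, -7) = 8
  link.gen = neg(-7) = 7
  opt.gen = max2(8, -7) = 8
  report.gen = max2(8, 8) = 8
  sync.gen = max2(7, 8) = 8
  patch.gen = neg(8) = -8
  tokens.gen = absv(-8) = 8
  pack.gen = neg(8) = -8
  check.gen = mul(8, -8) = -64
  config.gen = neg(-8) = 8
  west.gen = add(-64, 8) = -56

After the edit, cleaning proceeds:
  assets.gen: a read changed (south.txt 8->-7) — executes, giving -7.
  opt.gen: a read changed (south.txt 8->-7) — executes, giving -7.
  report.gen: a read changed (assets.gen 8->-7; opt.gen 8->-7) — executes, giving -7.
  sync.gen: a read changed (report.gen 8->-7) — executes, giving 7.
  patch.gen: a read changed (sync.gen 8->7) — executes, giving -7.
  tokens.gen: a read changed (patch.gen -8->-7) — executes, giving 7.
  pack.gen: a read changed (tokens.gen 8->7) — executes, giving -7.
  check.gen: a read changed (tokens.gen 8->7; pack.gen -8->-7) — executes, giving -49.
  config.gen: a read changed (pack.gen -8->-7) — executes, giving 7.
  west.gen: a read changed (check.gen -64->-49; config.gen 8->7) — executes, giving -42.

Demanding west.gen again yields -42.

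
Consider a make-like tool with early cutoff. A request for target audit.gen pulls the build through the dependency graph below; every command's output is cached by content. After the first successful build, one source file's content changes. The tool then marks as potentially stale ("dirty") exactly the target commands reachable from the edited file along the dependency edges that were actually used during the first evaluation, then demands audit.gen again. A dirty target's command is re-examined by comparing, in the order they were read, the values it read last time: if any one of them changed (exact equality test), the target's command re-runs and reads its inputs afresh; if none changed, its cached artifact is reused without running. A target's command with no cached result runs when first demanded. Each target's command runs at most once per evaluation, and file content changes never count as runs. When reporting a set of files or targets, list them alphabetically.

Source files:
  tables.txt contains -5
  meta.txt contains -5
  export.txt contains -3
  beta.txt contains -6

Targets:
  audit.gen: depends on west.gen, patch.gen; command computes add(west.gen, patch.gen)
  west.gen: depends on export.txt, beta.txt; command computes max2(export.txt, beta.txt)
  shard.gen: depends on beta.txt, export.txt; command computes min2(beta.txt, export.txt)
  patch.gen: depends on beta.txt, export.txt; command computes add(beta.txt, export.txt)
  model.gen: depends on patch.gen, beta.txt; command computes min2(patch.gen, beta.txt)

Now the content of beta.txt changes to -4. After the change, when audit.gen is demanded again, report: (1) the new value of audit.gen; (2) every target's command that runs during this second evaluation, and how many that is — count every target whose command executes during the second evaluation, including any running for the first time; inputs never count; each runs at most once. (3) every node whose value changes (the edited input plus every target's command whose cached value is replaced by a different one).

First demand of the output computes:
  patch.gen = add(-6, -3) = -9
  west.gen = max2(-3, -6) = -3
  audit.gen = add(-3, -9) = -12

After the edit, cleaning proceeds:
  patch.gen: a read changed (beta.txt -6->-4) — executes, giving -7.
  west.gen: a read changed (beta.txt -6->-4) — executes, giving -3 — identical to its old value.
  audit.gen: a read changed (patch.gen -9->-7) — executes, giving -10.

Demanding audit.gen again yields -10.
3 target commands run: audit.gen, patch.gen, west.gen.
The nodes whose values change: audit.gen, beta.txt, patch.gen.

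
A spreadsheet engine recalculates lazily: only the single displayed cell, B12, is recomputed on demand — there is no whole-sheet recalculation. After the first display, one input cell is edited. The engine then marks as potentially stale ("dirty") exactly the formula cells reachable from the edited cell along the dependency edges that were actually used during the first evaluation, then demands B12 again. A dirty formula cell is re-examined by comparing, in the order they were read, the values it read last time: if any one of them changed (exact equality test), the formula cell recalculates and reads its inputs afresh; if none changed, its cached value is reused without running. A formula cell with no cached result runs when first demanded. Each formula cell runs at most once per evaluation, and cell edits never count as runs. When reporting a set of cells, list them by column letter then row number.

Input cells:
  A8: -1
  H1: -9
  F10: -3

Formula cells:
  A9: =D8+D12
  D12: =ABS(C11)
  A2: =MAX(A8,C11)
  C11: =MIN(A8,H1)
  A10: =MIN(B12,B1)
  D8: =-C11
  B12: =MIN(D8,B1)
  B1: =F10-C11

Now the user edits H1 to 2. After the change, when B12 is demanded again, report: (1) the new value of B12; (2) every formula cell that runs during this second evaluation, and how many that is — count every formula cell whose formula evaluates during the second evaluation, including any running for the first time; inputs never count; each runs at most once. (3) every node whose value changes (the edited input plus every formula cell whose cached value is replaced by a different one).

First evaluation (everything demanded from the output):
  C11 = MIN(-1, -9) = -9
  B1 = -3 - -9 = 6
  D8 = -(-9) = 9
  B12 = MIN(9, 6) = 6

Propagation after the edit:
  C11: runs — H1 -9->2; result -1.
  B1: runs — C11 -9->-1; result -2.
  D8: runs — C11 -9->-1; result 1.
  B12: runs — D8 9->1; B1 6->-2; result -2.

New value of B12: -2.
Formula cells that run: B1, B12, C11, D8 — 4 in total.
Values that change: B1, B12, C11, D8, H1.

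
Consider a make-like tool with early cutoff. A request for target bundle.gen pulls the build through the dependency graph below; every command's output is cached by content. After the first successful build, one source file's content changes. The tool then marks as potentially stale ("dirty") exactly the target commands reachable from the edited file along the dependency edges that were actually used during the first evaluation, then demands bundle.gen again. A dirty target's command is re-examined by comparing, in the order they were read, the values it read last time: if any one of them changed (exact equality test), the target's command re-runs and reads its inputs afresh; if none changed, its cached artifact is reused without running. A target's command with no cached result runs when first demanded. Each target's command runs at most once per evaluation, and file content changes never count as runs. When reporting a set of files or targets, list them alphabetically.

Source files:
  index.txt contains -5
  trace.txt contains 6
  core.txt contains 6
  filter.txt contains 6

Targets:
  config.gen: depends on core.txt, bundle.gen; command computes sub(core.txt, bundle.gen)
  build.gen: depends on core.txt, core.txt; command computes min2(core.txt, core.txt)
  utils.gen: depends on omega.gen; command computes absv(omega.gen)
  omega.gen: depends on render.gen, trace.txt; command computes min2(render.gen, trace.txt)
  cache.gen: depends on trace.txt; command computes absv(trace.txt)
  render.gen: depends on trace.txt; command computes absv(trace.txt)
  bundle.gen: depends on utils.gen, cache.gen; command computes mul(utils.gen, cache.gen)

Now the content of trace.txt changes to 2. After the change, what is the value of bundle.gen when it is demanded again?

Demanding bundle.gen again yields 4.

First demand of the output computes:
  cache.gen = absv(6) = 6
  render.gen = absv(6) = 6
  omega.gen = min2(6, 6) = 6
  utils.gen = absv(6) = 6
  bundle.gen = mul(6, 6) = 36

After the edit, cleaning proceeds:
  cache.gen: a read changed (trace.txt 6->2) — executes, giving 2.
  render.gen: a read changed (trace.txt 6->2) — executes, giving 2.
  omega.gen: a read changed (render.gen 6->2; trace.txt 6->2) — executes, giving 2.
  utils.gen: a read changed (omega.gen 6->2) — executes, giving 2.
  bundle.gen: a read changed (utils.gen 6->2; cache.gen 6->2) — executes, giving 4.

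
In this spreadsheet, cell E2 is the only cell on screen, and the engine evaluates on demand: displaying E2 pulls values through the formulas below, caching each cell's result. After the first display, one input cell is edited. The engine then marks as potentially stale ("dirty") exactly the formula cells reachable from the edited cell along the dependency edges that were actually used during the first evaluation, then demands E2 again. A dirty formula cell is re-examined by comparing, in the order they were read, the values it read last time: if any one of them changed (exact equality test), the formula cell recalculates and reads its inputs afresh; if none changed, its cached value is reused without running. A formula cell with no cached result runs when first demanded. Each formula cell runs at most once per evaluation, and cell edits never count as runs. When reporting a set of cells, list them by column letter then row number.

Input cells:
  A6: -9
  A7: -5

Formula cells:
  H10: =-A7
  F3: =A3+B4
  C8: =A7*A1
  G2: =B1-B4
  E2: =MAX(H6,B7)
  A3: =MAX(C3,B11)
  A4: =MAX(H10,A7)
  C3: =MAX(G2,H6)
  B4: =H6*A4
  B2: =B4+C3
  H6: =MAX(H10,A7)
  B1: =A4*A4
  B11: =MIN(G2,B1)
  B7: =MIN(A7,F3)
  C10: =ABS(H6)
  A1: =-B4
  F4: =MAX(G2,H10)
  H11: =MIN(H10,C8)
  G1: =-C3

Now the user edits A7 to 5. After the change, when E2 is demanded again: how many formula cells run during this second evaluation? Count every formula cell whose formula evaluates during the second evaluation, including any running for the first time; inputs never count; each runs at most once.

Run set: A4, B7, E2, H6, H10 (5 run).
The important point: at B4 every value read last time is unchanged, so the dirty flag clears without a run.

Initial pass — values computed on the first demand:
  H10 = -(-5) = 5
  A4 = MAX(5, -5) = 5
  B1 = 5 * 5 = 25
  H6 = MAX(5, -5) = 5
  B4 = 5 * 5 = 25
  G2 = 25 - 25 = 0
  B11 = MIN(0, 25) = 0
  C3 = MAX(0, 5) = 5
  A3 = MAX(5, 0) = 5
  F3 = 5 + 25 = 30
  B7 = MIN(-5, 30) = -5
  E2 = MAX(5, -5) = 5

Second demand — change propagation:
  H10: re-runs because A7 -5->5; new result -5.
  A4: re-runs because H10 5->-5; A7 -5->5; new result 5 (unchanged).
  B1: re-examined; everything it read last time is the same (A4 unchanged, A4 unchanged) — cache 25 kept, no run.
  H6: re-runs because H10 5->-5; A7 -5->5; new result 5 (unchanged).
  B4: re-examined; everything it read last time is the same (H6 unchanged, A4 unchanged) — cache 25 kept, no run.
  G2: re-examined; everything it read last time is the same (B1 unchanged, B4 unchanged) — cache 0 kept, no run.
  B11: re-examined; everything it read last time is the same (G2 unchanged, B1 unchanged) — cache 0 kept, no run.
  C3: re-examined; everything it read last time is the same (G2 unchanged, H6 unchanged) — cache 5 kept, no run.
  A3: re-examined; everything it read last time is the same (C3 unchanged, B11 unchanged) — cache 5 kept, no run.
  F3: re-examined; everything it read last time is the same (A3 unchanged, B4 unchanged) — cache 30 kept, no run.
  B7: re-runs because A7 -5->5; new result 5.
  E2: re-runs because B7 -5->5; new result 5 (unchanged).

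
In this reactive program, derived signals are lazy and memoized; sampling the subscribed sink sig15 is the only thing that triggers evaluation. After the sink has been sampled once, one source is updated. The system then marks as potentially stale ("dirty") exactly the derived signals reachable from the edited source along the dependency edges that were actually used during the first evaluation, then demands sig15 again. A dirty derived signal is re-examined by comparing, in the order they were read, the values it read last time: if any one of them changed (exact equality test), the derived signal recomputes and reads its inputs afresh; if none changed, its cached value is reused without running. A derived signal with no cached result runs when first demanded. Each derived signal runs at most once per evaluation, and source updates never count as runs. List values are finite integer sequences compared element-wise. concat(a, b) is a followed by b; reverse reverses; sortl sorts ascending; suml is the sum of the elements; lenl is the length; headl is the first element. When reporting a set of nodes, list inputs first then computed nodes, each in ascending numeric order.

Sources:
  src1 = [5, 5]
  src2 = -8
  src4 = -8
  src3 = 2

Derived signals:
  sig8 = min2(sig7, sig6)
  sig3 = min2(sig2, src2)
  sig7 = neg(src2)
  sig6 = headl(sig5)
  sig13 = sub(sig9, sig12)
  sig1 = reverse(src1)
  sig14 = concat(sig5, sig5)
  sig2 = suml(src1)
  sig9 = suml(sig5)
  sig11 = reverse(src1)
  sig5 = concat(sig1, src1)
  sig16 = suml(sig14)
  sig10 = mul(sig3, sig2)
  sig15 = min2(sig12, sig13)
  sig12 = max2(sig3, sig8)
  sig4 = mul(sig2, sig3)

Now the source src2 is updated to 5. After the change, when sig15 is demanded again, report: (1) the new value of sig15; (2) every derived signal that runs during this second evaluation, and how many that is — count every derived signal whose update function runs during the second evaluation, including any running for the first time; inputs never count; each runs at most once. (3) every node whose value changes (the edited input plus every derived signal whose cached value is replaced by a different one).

Demanding sig15 again yields 5.
4 derived signals run: sig3, sig7, sig8, sig12.
The nodes whose values change: src2, sig3, sig7, sig8.
Note the absorption at sig12: it re-runs yet its value is the same, leaving the output's value untouched.

First demand of the output computes:
  sig1 = reverse([5, 5]) = [5, 5]
  sig2 = suml([5, 5]) = 10
  sig3 = min2(10, -8) = -8
  sig5 = concat([5, 5], [5, 5]) = [5, 5, 5, 5]
  sig6 = headl([5, 5, 5, 5]) = 5
  sig7 = neg(-8) = 8
  sig8 = min2(8, 5) = 5
  sig9 = suml([5, 5, 5, 5]) = 20
  sig12 = max2(-8, 5) = 5
  sig13 = sub(20, 5) = 15
  sig15 = min2(5, 15) = 5

After the edit, cleaning proceeds:
  sig3: a read changed (src2 -8->5) — executes, giving 5.
  sig7: a read changed (src2 -8->5) — executes, giving -5.
  sig8: a read changed (sig7 8->-5) — executes, giving -5.
  sig12: a read changed (sig3 -8->5; sig8 5->-5) — executes, giving 5 — identical to its old value.
  sig13: dirty, but its reads are unchanged (sig9 unchanged, sig12 unchanged); cached 15 stands.
  sig15: dirty, but its reads are unchanged (sig12 unchanged, sig13 unchanged); cached 5 stands.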